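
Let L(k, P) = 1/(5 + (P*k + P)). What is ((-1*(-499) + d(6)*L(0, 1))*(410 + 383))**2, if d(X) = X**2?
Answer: 160372216225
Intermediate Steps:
L(k, P) = 1/(5 + P + P*k) (L(k, P) = 1/(5 + (P + P*k)) = 1/(5 + P + P*k))
((-1*(-499) + d(6)*L(0, 1))*(410 + 383))**2 = ((-1*(-499) + 6**2/(5 + 1 + 1*0))*(410 + 383))**2 = ((499 + 36/(5 + 1 + 0))*793)**2 = ((499 + 36/6)*793)**2 = ((499 + 36*(1/6))*793)**2 = ((499 + 6)*793)**2 = (505*793)**2 = 400465**2 = 160372216225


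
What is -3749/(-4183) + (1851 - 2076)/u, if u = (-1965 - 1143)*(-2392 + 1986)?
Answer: 1576575659/1759436728 ≈ 0.89607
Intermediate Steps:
u = 1261848 (u = -3108*(-406) = 1261848)
-3749/(-4183) + (1851 - 2076)/u = -3749/(-4183) + (1851 - 2076)/1261848 = -3749*(-1/4183) - 225*1/1261848 = 3749/4183 - 75/420616 = 1576575659/1759436728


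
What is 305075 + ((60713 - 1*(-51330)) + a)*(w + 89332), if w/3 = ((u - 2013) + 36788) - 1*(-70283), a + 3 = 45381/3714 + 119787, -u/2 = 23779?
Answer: 37575300260373/619 ≈ 6.0703e+10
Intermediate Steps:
u = -47558 (u = -2*23779 = -47558)
a = 148307719/1238 (a = -3 + (45381/3714 + 119787) = -3 + (45381*(1/3714) + 119787) = -3 + (15127/1238 + 119787) = -3 + 148311433/1238 = 148307719/1238 ≈ 1.1980e+5)
w = 172500 (w = 3*(((-47558 - 2013) + 36788) - 1*(-70283)) = 3*((-49571 + 36788) + 70283) = 3*(-12783 + 70283) = 3*57500 = 172500)
305075 + ((60713 - 1*(-51330)) + a)*(w + 89332) = 305075 + ((60713 - 1*(-51330)) + 148307719/1238)*(172500 + 89332) = 305075 + ((60713 + 51330) + 148307719/1238)*261832 = 305075 + (112043 + 148307719/1238)*261832 = 305075 + (287016953/1238)*261832 = 305075 + 37575111418948/619 = 37575300260373/619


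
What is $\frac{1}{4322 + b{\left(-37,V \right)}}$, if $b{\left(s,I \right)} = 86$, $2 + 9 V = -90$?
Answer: $\frac{1}{4408} \approx 0.00022686$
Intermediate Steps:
$V = - \frac{92}{9}$ ($V = - \frac{2}{9} + \frac{1}{9} \left(-90\right) = - \frac{2}{9} - 10 = - \frac{92}{9} \approx -10.222$)
$\frac{1}{4322 + b{\left(-37,V \right)}} = \frac{1}{4322 + 86} = \frac{1}{4408}$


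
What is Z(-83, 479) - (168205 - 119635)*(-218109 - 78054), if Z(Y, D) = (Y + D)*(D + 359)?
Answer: 14384968758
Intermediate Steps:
Z(Y, D) = (359 + D)*(D + Y) (Z(Y, D) = (D + Y)*(359 + D) = (359 + D)*(D + Y))
Z(-83, 479) - (168205 - 119635)*(-218109 - 78054) = (479² + 359*479 + 359*(-83) + 479*(-83)) - (168205 - 119635)*(-218109 - 78054) = (229441 + 171961 - 29797 - 39757) - 48570*(-296163) = 331848 - 1*(-14384636910) = 331848 + 14384636910 = 14384968758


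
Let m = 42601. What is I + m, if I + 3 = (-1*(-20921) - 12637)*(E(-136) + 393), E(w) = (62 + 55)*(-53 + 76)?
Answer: 25590454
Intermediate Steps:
E(w) = 2691 (E(w) = 117*23 = 2691)
I = 25547853 (I = -3 + (-1*(-20921) - 12637)*(2691 + 393) = -3 + (20921 - 12637)*3084 = -3 + 8284*3084 = -3 + 25547856 = 25547853)
I + m = 25547853 + 42601 = 25590454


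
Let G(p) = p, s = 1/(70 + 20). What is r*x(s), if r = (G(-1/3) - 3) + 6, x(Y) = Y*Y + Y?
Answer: 182/6075 ≈ 0.029959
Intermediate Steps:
s = 1/90 ≈ 0.011111
x(Y) = Y + Y² (x(Y) = Y² + Y = Y + Y²)
r = 8/3 (r = (-1/3 - 3) + 6 = (-1*⅓ - 3) + 6 = (-⅓ - 3) + 6 = -10/3 + 6 = 8/3 ≈ 2.6667)
r*x(s) = 8*((1 + 1/90)/90)/3 = 8*((1/90)*(91/90))/3 = (8/3)*(91/8100) = 182/6075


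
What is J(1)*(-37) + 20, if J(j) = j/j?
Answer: -17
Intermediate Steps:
J(j) = 1
J(1)*(-37) + 20 = 1*(-37) + 20 = -37 + 20 = -17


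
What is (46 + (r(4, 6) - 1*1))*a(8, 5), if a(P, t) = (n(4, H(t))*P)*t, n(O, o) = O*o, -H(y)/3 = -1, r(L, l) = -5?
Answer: 19200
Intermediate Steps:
H(y) = 3 (H(y) = -3*(-1) = 3)
a(P, t) = 12*P*t (a(P, t) = ((4*3)*P)*t = (12*P)*t = 12*P*t)
(46 + (r(4, 6) - 1*1))*a(8, 5) = (46 + (-5 - 1*1))*(12*8*5) = (46 + (-5 - 1))*480 = (46 - 6)*480 = 40*480 = 19200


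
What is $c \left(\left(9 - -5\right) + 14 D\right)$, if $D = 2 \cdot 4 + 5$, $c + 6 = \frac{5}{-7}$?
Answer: $-1316$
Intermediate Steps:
$c = - \frac{47}{7}$ ($c = -6 + \frac{5}{-7} = -6 + 5 \left(- \frac{1}{7}\right) = -6 - \frac{5}{7} = - \frac{47}{7} \approx -6.7143$)
$D = 13$ ($D = 8 + 5 = 13$)
$c \left(\left(9 - -5\right) + 14 D\right) = - \frac{47 \left(\left(9 - -5\right) + 14 \cdot 13\right)}{7} = - \frac{47 \left(\left(9 + 5\right) + 182\right)}{7} = - \frac{47 \left(14 + 182\right)}{7} = \left(- \frac{47}{7}\right) 196 = -1316$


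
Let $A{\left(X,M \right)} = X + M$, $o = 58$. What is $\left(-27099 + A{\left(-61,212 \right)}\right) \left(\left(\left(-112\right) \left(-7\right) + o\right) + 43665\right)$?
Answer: $-1199374636$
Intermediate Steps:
$A{\left(X,M \right)} = M + X$
$\left(-27099 + A{\left(-61,212 \right)}\right) \left(\left(\left(-112\right) \left(-7\right) + o\right) + 43665\right) = \left(-27099 + \left(212 - 61\right)\right) \left(\left(\left(-112\right) \left(-7\right) + 58\right) + 43665\right) = \left(-27099 + 151\right) \left(\left(784 + 58\right) + 43665\right) = - 26948 \left(842 + 43665\right) = \left(-26948\right) 44507 = -1199374636$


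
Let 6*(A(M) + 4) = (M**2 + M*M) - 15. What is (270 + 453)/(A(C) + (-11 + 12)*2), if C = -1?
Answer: -4338/25 ≈ -173.52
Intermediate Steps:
A(M) = -13/2 + M**2/3 (A(M) = -4 + ((M**2 + M*M) - 15)/6 = -4 + ((M**2 + M**2) - 15)/6 = -4 + (2*M**2 - 15)/6 = -4 + (-15 + 2*M**2)/6 = -4 + (-5/2 + M**2/3) = -13/2 + M**2/3)
(270 + 453)/(A(C) + (-11 + 12)*2) = (270 + 453)/((-13/2 + (1/3)*(-1)**2) + (-11 + 12)*2) = 723/((-13/2 + (1/3)*1) + 1*2) = 723/((-13/2 + 1/3) + 2) = 723/(-37/6 + 2) = 723/(-25/6) = 723*(-6/25) = -4338/25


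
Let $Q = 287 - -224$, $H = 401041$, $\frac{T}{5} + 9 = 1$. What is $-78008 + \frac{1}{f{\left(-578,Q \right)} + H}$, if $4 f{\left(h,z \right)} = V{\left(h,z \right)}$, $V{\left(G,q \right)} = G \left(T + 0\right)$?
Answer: $- \frac{31735292567}{406821} \approx -78008.0$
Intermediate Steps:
$T = -40$ ($T = -45 + 5 \cdot 1 = -45 + 5 = -40$)
$Q = 511$ ($Q = 287 + 224 = 511$)
$V{\left(G,q \right)} = - 40 G$ ($V{\left(G,q \right)} = G \left(-40 + 0\right) = G \left(-40\right) = - 40 G$)
$f{\left(h,z \right)} = - 10 h$ ($f{\left(h,z \right)} = \frac{\left(-40\right) h}{4} = - 10 h$)
$-78008 + \frac{1}{f{\left(-578,Q \right)} + H} = -78008 + \frac{1}{\left(-10\right) \left(-578\right) + 401041} = -78008 + \frac{1}{5780 + 401041} = -78008 + \frac{1}{406821} = - \frac{31735292567}{406821}$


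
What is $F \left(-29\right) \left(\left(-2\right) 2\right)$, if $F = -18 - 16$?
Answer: $-3944$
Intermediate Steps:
$F = -34$ ($F = -18 - 16 = -34$)
$F \left(-29\right) \left(\left(-2\right) 2\right) = \left(-34\right) \left(-29\right) \left(\left(-2\right) 2\right) = 986 \left(-4\right) = -3944$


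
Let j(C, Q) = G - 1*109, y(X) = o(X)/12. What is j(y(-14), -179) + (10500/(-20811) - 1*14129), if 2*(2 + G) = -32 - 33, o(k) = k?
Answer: -28289095/1982 ≈ -14273.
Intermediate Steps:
y(X) = X/12
G = -69/2 (G = -2 + (-32 - 33)/2 = -2 + (½)*(-65) = -2 - 65/2 = -69/2 ≈ -34.500)
j(C, Q) = -287/2 (j(C, Q) = -69/2 - 1*109 = -69/2 - 109 = -287/2)
j(y(-14), -179) + (10500/(-20811) - 1*14129) = -287/2 + (10500/(-20811) - 1*14129) = -287/2 + (10500*(-1/20811) - 14129) = -287/2 + (-500/991 - 14129) = -287/2 - 14002339/991 = -28289095/1982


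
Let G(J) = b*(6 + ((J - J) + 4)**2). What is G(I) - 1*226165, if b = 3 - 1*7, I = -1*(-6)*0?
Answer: -226253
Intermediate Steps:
I = 0 (I = 6*0 = 0)
b = -4 (b = 3 - 7 = -4)
G(J) = -88 (G(J) = -4*(6 + ((J - J) + 4)**2) = -4*(6 + (0 + 4)**2) = -4*(6 + 4**2) = -4*(6 + 16) = -4*22 = -88)
G(I) - 1*226165 = -88 - 1*226165 = -88 - 226165 = -226253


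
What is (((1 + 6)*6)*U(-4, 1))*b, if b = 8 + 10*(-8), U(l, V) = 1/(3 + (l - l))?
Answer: -1008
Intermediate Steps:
U(l, V) = ⅓ (U(l, V) = 1/(3 + 0) = 1/3 = ⅓)
b = -72 (b = 8 - 80 = -72)
(((1 + 6)*6)*U(-4, 1))*b = (((1 + 6)*6)*(⅓))*(-72) = ((7*6)*(⅓))*(-72) = (42*(⅓))*(-72) = 14*(-72) = -1008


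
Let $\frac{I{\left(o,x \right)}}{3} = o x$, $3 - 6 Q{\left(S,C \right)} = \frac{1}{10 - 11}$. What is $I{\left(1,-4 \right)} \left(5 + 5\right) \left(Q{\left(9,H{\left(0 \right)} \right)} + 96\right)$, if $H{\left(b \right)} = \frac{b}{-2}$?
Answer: $-11600$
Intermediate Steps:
$H{\left(b \right)} = - \frac{b}{2}$ ($H{\left(b \right)} = b \left(- \frac{1}{2}\right) = - \frac{b}{2}$)
$Q{\left(S,C \right)} = \frac{2}{3}$ ($Q{\left(S,C \right)} = \frac{1}{2} - \frac{1}{6 \left(10 - 11\right)} = \frac{1}{2} - \frac{1}{6 \left(-1\right)} = \frac{1}{2} - - \frac{1}{6} = \frac{1}{2} + \frac{1}{6} = \frac{2}{3}$)
$I{\left(o,x \right)} = 3 o x$
$I{\left(1,-4 \right)} \left(5 + 5\right) \left(Q{\left(9,H{\left(0 \right)} \right)} + 96\right) = 3 \cdot 1 \left(-4\right) \left(5 + 5\right) \left(\frac{2}{3} + 96\right) = \left(-12\right) 10 \cdot \frac{290}{3} = \left(-120\right) \frac{290}{3} = -11600$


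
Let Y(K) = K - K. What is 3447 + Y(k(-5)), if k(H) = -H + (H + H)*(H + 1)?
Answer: 3447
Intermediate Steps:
k(H) = -H + 2*H*(1 + H) (k(H) = -H + (2*H)*(1 + H) = -H + 2*H*(1 + H))
Y(K) = 0
3447 + Y(k(-5)) = 3447 + 0 = 3447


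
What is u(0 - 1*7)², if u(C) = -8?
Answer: 64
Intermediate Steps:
u(0 - 1*7)² = (-8)² = 64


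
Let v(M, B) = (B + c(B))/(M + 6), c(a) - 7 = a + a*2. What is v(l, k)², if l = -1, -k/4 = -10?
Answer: 27889/25 ≈ 1115.6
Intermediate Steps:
c(a) = 7 + 3*a (c(a) = 7 + (a + a*2) = 7 + (a + 2*a) = 7 + 3*a)
k = 40 (k = -4*(-10) = 40)
v(M, B) = (7 + 4*B)/(6 + M) (v(M, B) = (B + (7 + 3*B))/(M + 6) = (7 + 4*B)/(6 + M))
v(l, k)² = ((7 + 4*40)/(6 - 1))² = ((7 + 160)/5)² = ((⅕)*167)² = (167/5)² = 27889/25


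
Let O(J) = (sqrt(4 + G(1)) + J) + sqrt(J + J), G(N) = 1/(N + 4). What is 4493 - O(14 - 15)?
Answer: 4494 - sqrt(105)/5 - I*sqrt(2) ≈ 4492.0 - 1.4142*I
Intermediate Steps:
G(N) = 1/(4 + N)
O(J) = J + sqrt(105)/5 + sqrt(2)*sqrt(J) (O(J) = (sqrt(4 + 1/(4 + 1)) + J) + sqrt(J + J) = (sqrt(4 + 1/5) + J) + sqrt(2*J) = (sqrt(4 + 1/5) + J) + sqrt(2)*sqrt(J) = (sqrt(21/5) + J) + sqrt(2)*sqrt(J) = (sqrt(105)/5 + J) + sqrt(2)*sqrt(J) = (J + sqrt(105)/5) + sqrt(2)*sqrt(J) = J + sqrt(105)/5 + sqrt(2)*sqrt(J))
4493 - O(14 - 15) = 4493 - ((14 - 15) + sqrt(105)/5 + sqrt(2)*sqrt(14 - 15)) = 4493 - (-1 + sqrt(105)/5 + sqrt(2)*sqrt(-1)) = 4493 - (-1 + sqrt(105)/5 + sqrt(2)*I) = 4493 - (-1 + sqrt(105)/5 + I*sqrt(2)) = 4493 + (1 - sqrt(105)/5 - I*sqrt(2)) = 4494 - sqrt(105)/5 - I*sqrt(2)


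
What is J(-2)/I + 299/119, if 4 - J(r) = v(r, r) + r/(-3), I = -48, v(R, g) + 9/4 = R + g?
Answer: 158539/68544 ≈ 2.3130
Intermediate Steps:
v(R, g) = -9/4 + R + g (v(R, g) = -9/4 + (R + g) = -9/4 + R + g)
J(r) = 25/4 - 5*r/3 (J(r) = 4 - ((-9/4 + r + r) + r/(-3)) = 4 - ((-9/4 + 2*r) - r/3) = 4 - (-9/4 + 5*r/3) = 4 + (9/4 - 5*r/3) = 25/4 - 5*r/3)
J(-2)/I + 299/119 = (25/4 - 5/3*(-2))/(-48) + 299/119 = (25/4 + 10/3)*(-1/48) + 299*(1/119) = (115/12)*(-1/48) + 299/119 = -115/576 + 299/119 = 158539/68544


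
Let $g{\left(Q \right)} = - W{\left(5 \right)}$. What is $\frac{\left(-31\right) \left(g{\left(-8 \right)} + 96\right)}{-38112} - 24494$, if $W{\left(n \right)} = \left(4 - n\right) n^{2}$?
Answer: $- \frac{933511577}{38112} \approx -24494.0$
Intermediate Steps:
$W{\left(n \right)} = n^{2} \left(4 - n\right)$
$g{\left(Q \right)} = 25$ ($g{\left(Q \right)} = - 5^{2} \left(4 - 5\right) = - 25 \left(4 - 5\right) = - 25 \left(-1\right) = \left(-1\right) \left(-25\right) = 25$)
$\frac{\left(-31\right) \left(g{\left(-8 \right)} + 96\right)}{-38112} - 24494 = \frac{\left(-31\right) \left(25 + 96\right)}{-38112} - 24494 = \left(-31\right) 121 \left(- \frac{1}{38112}\right) - 24494 = \left(-3751\right) \left(- \frac{1}{38112}\right) - 24494 = \frac{3751}{38112} - 24494 = - \frac{933511577}{38112}$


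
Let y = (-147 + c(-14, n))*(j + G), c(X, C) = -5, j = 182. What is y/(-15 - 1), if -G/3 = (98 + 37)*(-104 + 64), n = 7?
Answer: 155629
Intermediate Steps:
G = 16200 (G = -3*(98 + 37)*(-104 + 64) = -405*(-40) = -3*(-5400) = 16200)
y = -2490064 (y = (-147 - 5)*(182 + 16200) = -152*16382 = -2490064)
y/(-15 - 1) = -2490064/(-15 - 1) = -2490064/(-16) = -2490064*(-1/16) = 155629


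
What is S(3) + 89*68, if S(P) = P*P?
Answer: 6061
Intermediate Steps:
S(P) = P²
S(3) + 89*68 = 3² + 89*68 = 9 + 6052 = 6061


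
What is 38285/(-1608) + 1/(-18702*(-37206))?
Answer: -2219976819901/93240766008 ≈ -23.809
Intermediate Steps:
38285/(-1608) + 1/(-18702*(-37206)) = 38285*(-1/1608) - 1/18702*(-1/37206) = -38285/1608 + 1/695826612 = -2219976819901/93240766008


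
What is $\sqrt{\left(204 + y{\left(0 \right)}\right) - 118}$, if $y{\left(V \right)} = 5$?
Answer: $\sqrt{91} \approx 9.5394$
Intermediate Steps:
$\sqrt{\left(204 + y{\left(0 \right)}\right) - 118} = \sqrt{\left(204 + 5\right) - 118} = \sqrt{209 - 118} = \sqrt{91}$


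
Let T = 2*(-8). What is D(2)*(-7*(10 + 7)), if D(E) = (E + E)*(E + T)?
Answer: 6664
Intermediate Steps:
T = -16
D(E) = 2*E*(-16 + E) (D(E) = (E + E)*(E - 16) = (2*E)*(-16 + E) = 2*E*(-16 + E))
D(2)*(-7*(10 + 7)) = (2*2*(-16 + 2))*(-7*(10 + 7)) = (2*2*(-14))*(-7*17) = -56*(-119) = 6664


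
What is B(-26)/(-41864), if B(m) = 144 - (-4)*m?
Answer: -5/5233 ≈ -0.00095547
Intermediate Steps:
B(m) = 144 + 4*m
B(-26)/(-41864) = (144 + 4*(-26))/(-41864) = (144 - 104)*(-1/41864) = 40*(-1/41864) = -5/5233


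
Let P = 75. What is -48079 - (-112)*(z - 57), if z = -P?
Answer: -62863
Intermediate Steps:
z = -75 (z = -1*75 = -75)
-48079 - (-112)*(z - 57) = -48079 - (-112)*(-75 - 57) = -48079 - (-112)*(-132) = -48079 - 1*14784 = -48079 - 14784 = -62863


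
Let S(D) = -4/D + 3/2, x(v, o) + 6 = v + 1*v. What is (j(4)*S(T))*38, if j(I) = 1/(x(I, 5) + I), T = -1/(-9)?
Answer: -437/2 ≈ -218.50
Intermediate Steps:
x(v, o) = -6 + 2*v (x(v, o) = -6 + (v + 1*v) = -6 + (v + v) = -6 + 2*v)
T = ⅑ (T = -1*(-⅑) = ⅑ ≈ 0.11111)
S(D) = 3/2 - 4/D (S(D) = -4/D + 3*(½) = -4/D + 3/2 = 3/2 - 4/D)
j(I) = 1/(-6 + 3*I) (j(I) = 1/((-6 + 2*I) + I) = 1/(-6 + 3*I))
(j(4)*S(T))*38 = ((1/(3*(-2 + 4)))*(3/2 - 4/⅑))*38 = (((⅓)/2)*(3/2 - 4*9))*38 = (((⅓)*(½))*(3/2 - 36))*38 = ((⅙)*(-69/2))*38 = -23/4*38 = -437/2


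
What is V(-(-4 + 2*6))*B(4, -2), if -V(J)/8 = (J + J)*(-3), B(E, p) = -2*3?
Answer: 2304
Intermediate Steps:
B(E, p) = -6
V(J) = 48*J (V(J) = -8*(J + J)*(-3) = -8*2*J*(-3) = -(-48)*J = 48*J)
V(-(-4 + 2*6))*B(4, -2) = (48*(-(-4 + 2*6)))*(-6) = (48*(-(-4 + 12)))*(-6) = (48*(-1*8))*(-6) = (48*(-8))*(-6) = -384*(-6) = 2304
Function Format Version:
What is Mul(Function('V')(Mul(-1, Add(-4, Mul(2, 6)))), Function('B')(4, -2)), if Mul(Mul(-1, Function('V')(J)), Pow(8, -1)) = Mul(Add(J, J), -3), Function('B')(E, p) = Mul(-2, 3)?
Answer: 2304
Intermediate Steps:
Function('B')(E, p) = -6
Function('V')(J) = Mul(48, J) (Function('V')(J) = Mul(-8, Mul(Add(J, J), -3)) = Mul(-8, Mul(Mul(2, J), -3)) = Mul(-8, Mul(-6, J)) = Mul(48, J))
Mul(Function('V')(Mul(-1, Add(-4, Mul(2, 6)))), Function('B')(4, -2)) = Mul(Mul(48, Mul(-1, Add(-4, Mul(2, 6)))), -6) = Mul(Mul(48, Mul(-1, Add(-4, 12))), -6) = Mul(Mul(48, Mul(-1, 8)), -6) = Mul(Mul(48, -8), -6) = Mul(-384, -6) = 2304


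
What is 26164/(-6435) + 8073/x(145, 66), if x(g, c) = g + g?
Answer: 8872439/373230 ≈ 23.772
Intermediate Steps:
x(g, c) = 2*g
26164/(-6435) + 8073/x(145, 66) = 26164/(-6435) + 8073/((2*145)) = 26164*(-1/6435) + 8073/290 = -26164/6435 + 8073*(1/290) = -26164/6435 + 8073/290 = 8872439/373230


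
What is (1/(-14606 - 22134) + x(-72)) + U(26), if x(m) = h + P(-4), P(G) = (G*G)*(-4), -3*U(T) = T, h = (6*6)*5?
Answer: 11830277/110220 ≈ 107.33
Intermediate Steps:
h = 180 (h = 36*5 = 180)
U(T) = -T/3
P(G) = -4*G² (P(G) = G²*(-4) = -4*G²)
x(m) = 116 (x(m) = 180 - 4*(-4)² = 180 - 4*16 = 180 - 64 = 116)
(1/(-14606 - 22134) + x(-72)) + U(26) = (1/(-14606 - 22134) + 116) - ⅓*26 = (1/(-36740) + 116) - 26/3 = (-1/36740 + 116) - 26/3 = 4261839/36740 - 26/3 = 11830277/110220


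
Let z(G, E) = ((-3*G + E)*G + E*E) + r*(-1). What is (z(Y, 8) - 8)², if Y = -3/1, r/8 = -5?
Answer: 2025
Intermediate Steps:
r = -40 (r = 8*(-5) = -40)
Y = -3 (Y = -3*1 = -3)
z(G, E) = 40 + E² + G*(E - 3*G) (z(G, E) = ((-3*G + E)*G + E*E) - 40*(-1) = ((E - 3*G)*G + E²) + 40 = (G*(E - 3*G) + E²) + 40 = (E² + G*(E - 3*G)) + 40 = 40 + E² + G*(E - 3*G))
(z(Y, 8) - 8)² = ((40 + 8² - 3*(-3)² + 8*(-3)) - 8)² = ((40 + 64 - 3*9 - 24) - 8)² = ((40 + 64 - 27 - 24) - 8)² = (53 - 8)² = 45² = 2025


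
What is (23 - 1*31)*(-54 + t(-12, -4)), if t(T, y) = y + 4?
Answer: 432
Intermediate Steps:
t(T, y) = 4 + y
(23 - 1*31)*(-54 + t(-12, -4)) = (23 - 1*31)*(-54 + (4 - 4)) = (23 - 31)*(-54 + 0) = -8*(-54) = 432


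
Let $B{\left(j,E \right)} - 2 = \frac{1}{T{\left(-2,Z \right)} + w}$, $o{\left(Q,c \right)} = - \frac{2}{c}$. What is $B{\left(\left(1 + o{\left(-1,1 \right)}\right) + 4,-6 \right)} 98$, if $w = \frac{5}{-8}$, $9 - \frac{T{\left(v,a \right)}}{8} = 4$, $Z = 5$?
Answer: $\frac{8932}{45} \approx 198.49$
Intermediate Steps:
$T{\left(v,a \right)} = 40$ ($T{\left(v,a \right)} = 72 - 32 = 40$)
$w = - \frac{5}{8}$ ($w = 5 \left(- \frac{1}{8}\right) = - \frac{5}{8} \approx -0.625$)
$B{\left(j,E \right)} = \frac{638}{315}$ ($B{\left(j,E \right)} = 2 + \frac{1}{40 - \frac{5}{8}} = 2 + \frac{1}{\frac{315}{8}} = 2 + \frac{8}{315} = \frac{638}{315}$)
$B{\left(\left(1 + o{\left(-1,1 \right)}\right) + 4,-6 \right)} 98 = \frac{638}{315} \cdot 98 = \frac{8932}{45}$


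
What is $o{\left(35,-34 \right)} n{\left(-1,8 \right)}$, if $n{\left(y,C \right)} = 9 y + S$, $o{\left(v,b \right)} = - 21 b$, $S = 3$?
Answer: $-4284$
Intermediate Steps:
$n{\left(y,C \right)} = 3 + 9 y$ ($n{\left(y,C \right)} = 9 y + 3 = 3 + 9 y$)
$o{\left(35,-34 \right)} n{\left(-1,8 \right)} = \left(-21\right) \left(-34\right) \left(3 + 9 \left(-1\right)\right) = 714 \left(3 - 9\right) = 714 \left(-6\right) = -4284$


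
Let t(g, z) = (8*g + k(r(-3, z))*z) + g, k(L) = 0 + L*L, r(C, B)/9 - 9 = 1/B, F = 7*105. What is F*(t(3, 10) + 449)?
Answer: 99301587/2 ≈ 4.9651e+7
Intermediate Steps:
F = 735
r(C, B) = 81 + 9/B
k(L) = L² (k(L) = 0 + L² = L²)
t(g, z) = 9*g + z*(81 + 9/z)² (t(g, z) = (8*g + (81 + 9/z)²*z) + g = (8*g + z*(81 + 9/z)²) + g = 9*g + z*(81 + 9/z)²)
F*(t(3, 10) + 449) = 735*((9*3 + 81*(1 + 9*10)²/10) + 449) = 735*((27 + 81*(⅒)*(1 + 90)²) + 449) = 735*((27 + 81*(⅒)*91²) + 449) = 735*((27 + 81*(⅒)*8281) + 449) = 735*((27 + 670761/10) + 449) = 735*(671031/10 + 449) = 735*(675521/10) = 99301587/2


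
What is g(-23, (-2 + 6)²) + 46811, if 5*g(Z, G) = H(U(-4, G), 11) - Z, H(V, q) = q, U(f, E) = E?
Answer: 234089/5 ≈ 46818.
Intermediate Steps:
g(Z, G) = 11/5 - Z/5 (g(Z, G) = (11 - Z)/5 = 11/5 - Z/5)
g(-23, (-2 + 6)²) + 46811 = (11/5 - ⅕*(-23)) + 46811 = (11/5 + 23/5) + 46811 = 34/5 + 46811 = 234089/5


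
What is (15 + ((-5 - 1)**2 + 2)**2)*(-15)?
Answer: -21885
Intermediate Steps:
(15 + ((-5 - 1)**2 + 2)**2)*(-15) = (15 + ((-6)**2 + 2)**2)*(-15) = (15 + (36 + 2)**2)*(-15) = (15 + 38**2)*(-15) = (15 + 1444)*(-15) = 1459*(-15) = -21885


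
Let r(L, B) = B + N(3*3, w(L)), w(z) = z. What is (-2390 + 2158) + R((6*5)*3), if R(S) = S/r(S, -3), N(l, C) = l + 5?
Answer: -2462/11 ≈ -223.82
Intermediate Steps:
N(l, C) = 5 + l
r(L, B) = 14 + B (r(L, B) = B + (5 + 3*3) = B + (5 + 9) = B + 14 = 14 + B)
R(S) = S/11 (R(S) = S/(14 - 3) = S/11)
(-2390 + 2158) + R((6*5)*3) = (-2390 + 2158) + ((6*5)*3)/11 = -232 + (30*3)/11 = -232 + (1/11)*90 = -232 + 90/11 = -2462/11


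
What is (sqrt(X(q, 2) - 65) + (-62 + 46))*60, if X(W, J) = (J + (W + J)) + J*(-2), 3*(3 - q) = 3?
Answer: -960 + 180*I*sqrt(7) ≈ -960.0 + 476.24*I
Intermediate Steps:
q = 2 (q = 3 - 1/3*3 = 3 - 1 = 2)
X(W, J) = W (X(W, J) = (J + (J + W)) - 2*J = (W + 2*J) - 2*J = W)
(sqrt(X(q, 2) - 65) + (-62 + 46))*60 = (sqrt(2 - 65) + (-62 + 46))*60 = (sqrt(-63) - 16)*60 = (3*I*sqrt(7) - 16)*60 = (-16 + 3*I*sqrt(7))*60 = -960 + 180*I*sqrt(7)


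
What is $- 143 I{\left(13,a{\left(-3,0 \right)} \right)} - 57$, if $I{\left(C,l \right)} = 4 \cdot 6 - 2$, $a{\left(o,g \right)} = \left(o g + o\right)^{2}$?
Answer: $-3203$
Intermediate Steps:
$a{\left(o,g \right)} = \left(o + g o\right)^{2}$ ($a{\left(o,g \right)} = \left(g o + o\right)^{2} = \left(o + g o\right)^{2}$)
$I{\left(C,l \right)} = 22$ ($I{\left(C,l \right)} = 24 - 2 = 22$)
$- 143 I{\left(13,a{\left(-3,0 \right)} \right)} - 57 = \left(-143\right) 22 - 57 = -3146 - 57 = -3203$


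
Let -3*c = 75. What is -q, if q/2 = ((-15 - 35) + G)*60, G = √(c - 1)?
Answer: 6000 - 120*I*√26 ≈ 6000.0 - 611.88*I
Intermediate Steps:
c = -25 (c = -⅓*75 = -25)
G = I*√26 (G = √(-25 - 1) = √(-26) = I*√26 ≈ 5.099*I)
q = -6000 + 120*I*√26 (q = 2*(((-15 - 35) + I*√26)*60) = 2*((-50 + I*√26)*60) = 2*(-3000 + 60*I*√26) = -6000 + 120*I*√26 ≈ -6000.0 + 611.88*I)
-q = -(-6000 + 120*I*√26) = 6000 - 120*I*√26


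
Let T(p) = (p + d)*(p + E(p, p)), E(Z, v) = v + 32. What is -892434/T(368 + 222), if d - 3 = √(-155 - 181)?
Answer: -88202227/71100970 + 297478*I*√21/35550485 ≈ -1.2405 + 0.038346*I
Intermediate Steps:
E(Z, v) = 32 + v
d = 3 + 4*I*√21 (d = 3 + √(-155 - 181) = 3 + √(-336) = 3 + 4*I*√21 ≈ 3.0 + 18.33*I)
T(p) = (32 + 2*p)*(3 + p + 4*I*√21) (T(p) = (p + (3 + 4*I*√21))*(p + (32 + p)) = (3 + p + 4*I*√21)*(32 + 2*p) = (32 + 2*p)*(3 + p + 4*I*√21))
-892434/T(368 + 222) = -892434/(96 + 2*(368 + 222)² + 38*(368 + 222) + 128*I*√21 + 8*I*(368 + 222)*√21) = -892434/(96 + 2*590² + 38*590 + 128*I*√21 + 8*I*590*√21) = -892434/(96 + 2*348100 + 22420 + 128*I*√21 + 4720*I*√21) = -892434/(96 + 696200 + 22420 + 128*I*√21 + 4720*I*√21) = -892434/(718716 + 4848*I*√21)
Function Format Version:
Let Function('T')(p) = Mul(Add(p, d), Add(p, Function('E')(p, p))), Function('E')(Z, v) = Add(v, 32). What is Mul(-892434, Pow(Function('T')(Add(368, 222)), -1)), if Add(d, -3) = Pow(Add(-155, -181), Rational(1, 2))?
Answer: Add(Rational(-88202227, 71100970), Mul(Rational(297478, 35550485), I, Pow(21, Rational(1, 2)))) ≈ Add(-1.2405, Mul(0.038346, I))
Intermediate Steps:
Function('E')(Z, v) = Add(32, v)
d = Add(3, Mul(4, I, Pow(21, Rational(1, 2)))) (d = Add(3, Pow(Add(-155, -181), Rational(1, 2))) = Add(3, Pow(-336, Rational(1, 2))) = Add(3, Mul(4, I, Pow(21, Rational(1, 2)))) ≈ Add(3.0000, Mul(18.330, I)))
Function('T')(p) = Mul(Add(32, Mul(2, p)), Add(3, p, Mul(4, I, Pow(21, Rational(1, 2))))) (Function('T')(p) = Mul(Add(p, Add(3, Mul(4, I, Pow(21, Rational(1, 2))))), Add(p, Add(32, p))) = Mul(Add(3, p, Mul(4, I, Pow(21, Rational(1, 2)))), Add(32, Mul(2, p))) = Mul(Add(32, Mul(2, p)), Add(3, p, Mul(4, I, Pow(21, Rational(1, 2))))))
Mul(-892434, Pow(Function('T')(Add(368, 222)), -1)) = Mul(-892434, Pow(Add(96, Mul(2, Pow(Add(368, 222), 2)), Mul(38, Add(368, 222)), Mul(128, I, Pow(21, Rational(1, 2))), Mul(8, I, Add(368, 222), Pow(21, Rational(1, 2)))), -1)) = Mul(-892434, Pow(Add(96, Mul(2, Pow(590, 2)), Mul(38, 590), Mul(128, I, Pow(21, Rational(1, 2))), Mul(8, I, 590, Pow(21, Rational(1, 2)))), -1)) = Mul(-892434, Pow(Add(96, Mul(2, 348100), 22420, Mul(128, I, Pow(21, Rational(1, 2))), Mul(4720, I, Pow(21, Rational(1, 2)))), -1)) = Mul(-892434, Pow(Add(96, 696200, 22420, Mul(128, I, Pow(21, Rational(1, 2))), Mul(4720, I, Pow(21, Rational(1, 2)))), -1)) = Mul(-892434, Pow(Add(718716, Mul(4848, I, Pow(21, Rational(1, 2)))), -1))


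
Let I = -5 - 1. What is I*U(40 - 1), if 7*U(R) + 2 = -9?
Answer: 66/7 ≈ 9.4286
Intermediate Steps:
U(R) = -11/7 (U(R) = -2/7 + (⅐)*(-9) = -2/7 - 9/7 = -11/7)
I = -6
I*U(40 - 1) = -6*(-11/7) = 66/7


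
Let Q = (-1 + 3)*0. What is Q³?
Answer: 0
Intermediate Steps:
Q = 0 (Q = 2*0 = 0)
Q³ = 0³ = 0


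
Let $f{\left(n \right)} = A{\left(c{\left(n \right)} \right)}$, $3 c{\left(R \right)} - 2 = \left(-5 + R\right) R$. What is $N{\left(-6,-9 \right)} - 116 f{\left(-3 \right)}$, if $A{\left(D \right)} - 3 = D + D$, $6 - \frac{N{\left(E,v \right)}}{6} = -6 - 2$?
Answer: $- \frac{6824}{3} \approx -2274.7$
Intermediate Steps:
$c{\left(R \right)} = \frac{2}{3} + \frac{R \left(-5 + R\right)}{3}$ ($c{\left(R \right)} = \frac{2}{3} + \frac{\left(-5 + R\right) R}{3} = \frac{2}{3} + \frac{R \left(-5 + R\right)}{3}$)
$N{\left(E,v \right)} = 84$ ($N{\left(E,v \right)} = 36 - 6 \left(-6 - 2\right) = 36 - -48 = 36 + 48 = 84$)
$A{\left(D \right)} = 3 + 2 D$ ($A{\left(D \right)} = 3 + \left(D + D\right) = 3 + 2 D$)
$f{\left(n \right)} = \frac{13}{3} - \frac{10 n}{3} + \frac{2 n^{2}}{3}$ ($f{\left(n \right)} = 3 + 2 \left(\frac{2}{3} - \frac{5 n}{3} + \frac{n^{2}}{3}\right) = 3 + \left(\frac{4}{3} - \frac{10 n}{3} + \frac{2 n^{2}}{3}\right) = \frac{13}{3} - \frac{10 n}{3} + \frac{2 n^{2}}{3}$)
$N{\left(-6,-9 \right)} - 116 f{\left(-3 \right)} = 84 - 116 \left(\frac{13}{3} - -10 + \frac{2 \left(-3\right)^{2}}{3}\right) = 84 - 116 \left(\frac{13}{3} + 10 + \frac{2}{3} \cdot 9\right) = 84 - 116 \left(\frac{13}{3} + 10 + 6\right) = 84 - \frac{7076}{3} = - \frac{6824}{3}$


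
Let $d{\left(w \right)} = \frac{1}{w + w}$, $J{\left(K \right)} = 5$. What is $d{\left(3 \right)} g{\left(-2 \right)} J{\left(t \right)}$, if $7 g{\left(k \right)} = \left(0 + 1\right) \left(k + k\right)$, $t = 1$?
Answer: $- \frac{10}{21} \approx -0.47619$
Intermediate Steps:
$g{\left(k \right)} = \frac{2 k}{7}$ ($g{\left(k \right)} = \frac{\left(0 + 1\right) \left(k + k\right)}{7} = \frac{1 \cdot 2 k}{7} = \frac{2 k}{7}$)
$d{\left(w \right)} = \frac{1}{2 w}$
$d{\left(3 \right)} g{\left(-2 \right)} J{\left(t \right)} = \frac{1}{2 \cdot 3} \cdot \frac{2}{7} \left(-2\right) 5 = \frac{1}{2} \cdot \frac{1}{3} \left(- \frac{4}{7}\right) 5 = \frac{1}{6} \left(- \frac{4}{7}\right) 5 = \left(- \frac{2}{21}\right) 5 = - \frac{10}{21}$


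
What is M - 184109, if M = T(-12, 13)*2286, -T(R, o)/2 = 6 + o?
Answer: -270977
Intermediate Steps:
T(R, o) = -12 - 2*o (T(R, o) = -2*(6 + o) = -12 - 2*o)
M = -86868 (M = (-12 - 2*13)*2286 = (-12 - 26)*2286 = -38*2286 = -86868)
M - 184109 = -86868 - 184109 = -270977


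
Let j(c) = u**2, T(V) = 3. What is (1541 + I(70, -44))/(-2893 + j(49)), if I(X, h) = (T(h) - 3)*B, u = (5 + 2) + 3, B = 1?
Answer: -1541/2793 ≈ -0.55174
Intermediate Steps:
u = 10 (u = 7 + 3 = 10)
I(X, h) = 0 (I(X, h) = (3 - 3)*1 = 0*1 = 0)
j(c) = 100 (j(c) = 10**2 = 100)
(1541 + I(70, -44))/(-2893 + j(49)) = (1541 + 0)/(-2893 + 100) = 1541/(-2793) = 1541*(-1/2793) = -1541/2793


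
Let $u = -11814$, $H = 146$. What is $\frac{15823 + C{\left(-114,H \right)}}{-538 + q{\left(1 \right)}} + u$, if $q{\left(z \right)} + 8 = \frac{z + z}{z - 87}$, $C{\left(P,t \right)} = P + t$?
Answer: $- \frac{278062671}{23479} \approx -11843.0$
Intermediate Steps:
$q{\left(z \right)} = -8 + \frac{2 z}{-87 + z}$ ($q{\left(z \right)} = -8 + \frac{z + z}{z - 87} = -8 + \frac{2 z}{-87 + z}$)
$\frac{15823 + C{\left(-114,H \right)}}{-538 + q{\left(1 \right)}} + u = \frac{15823 + \left(-114 + 146\right)}{-538 + \frac{6 \left(116 - 1\right)}{-87 + 1}} - 11814 = \frac{15823 + 32}{-538 + \frac{6 \left(116 - 1\right)}{-86}} - 11814 = \frac{15855}{-538 + 6 \left(- \frac{1}{86}\right) 115} - 11814 = \frac{15855}{-538 - \frac{345}{43}} - 11814 = \frac{15855}{- \frac{23479}{43}} - 11814 = 15855 \left(- \frac{43}{23479}\right) - 11814 = - \frac{681765}{23479} - 11814 = - \frac{278062671}{23479}$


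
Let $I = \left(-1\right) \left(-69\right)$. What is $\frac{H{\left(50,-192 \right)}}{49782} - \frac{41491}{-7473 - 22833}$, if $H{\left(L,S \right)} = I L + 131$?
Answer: $\frac{60389743}{41908147} \approx 1.441$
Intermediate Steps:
$I = 69$
$H{\left(L,S \right)} = 131 + 69 L$ ($H{\left(L,S \right)} = 69 L + 131 = 131 + 69 L$)
$\frac{H{\left(50,-192 \right)}}{49782} - \frac{41491}{-7473 - 22833} = \frac{131 + 69 \cdot 50}{49782} - \frac{41491}{-7473 - 22833} = \left(131 + 3450\right) \frac{1}{49782} - \frac{41491}{-7473 - 22833} = 3581 \cdot \frac{1}{49782} - \frac{41491}{-30306} = \frac{3581}{49782} - - \frac{41491}{30306} = \frac{3581}{49782} + \frac{41491}{30306} = \frac{60389743}{41908147}$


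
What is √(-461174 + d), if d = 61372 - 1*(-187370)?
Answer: 4*I*√13277 ≈ 460.9*I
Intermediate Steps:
d = 248742 (d = 61372 + 187370 = 248742)
√(-461174 + d) = √(-461174 + 248742) = √(-212432) = 4*I*√13277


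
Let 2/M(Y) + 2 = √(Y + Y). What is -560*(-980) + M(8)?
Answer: 548801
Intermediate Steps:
M(Y) = 2/(-2 + √2*√Y) (M(Y) = 2/(-2 + √(Y + Y)) = 2/(-2 + √(2*Y)) = 2/(-2 + √2*√Y))
-560*(-980) + M(8) = -560*(-980) + 2/(-2 + √2*√8) = 548800 + 2/(-2 + √2*(2*√2)) = 548800 + 2/(-2 + 4) = 548800 + 2/2 = 548800 + 2*(½) = 548800 + 1 = 548801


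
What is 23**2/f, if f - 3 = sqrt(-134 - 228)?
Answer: 1587/371 - 529*I*sqrt(362)/371 ≈ 4.2776 - 27.129*I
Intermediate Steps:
f = 3 + I*sqrt(362) (f = 3 + sqrt(-134 - 228) = 3 + sqrt(-362) = 3 + I*sqrt(362) ≈ 3.0 + 19.026*I)
23**2/f = 23**2/(3 + I*sqrt(362)) = 529/(3 + I*sqrt(362))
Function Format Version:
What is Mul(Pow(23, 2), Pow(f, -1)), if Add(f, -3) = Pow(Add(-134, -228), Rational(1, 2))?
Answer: Add(Rational(1587, 371), Mul(Rational(-529, 371), I, Pow(362, Rational(1, 2)))) ≈ Add(4.2776, Mul(-27.129, I))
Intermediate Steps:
f = Add(3, Mul(I, Pow(362, Rational(1, 2)))) (f = Add(3, Pow(Add(-134, -228), Rational(1, 2))) = Add(3, Pow(-362, Rational(1, 2))) = Add(3, Mul(I, Pow(362, Rational(1, 2)))) ≈ Add(3.0000, Mul(19.026, I)))
Mul(Pow(23, 2), Pow(f, -1)) = Mul(Pow(23, 2), Pow(Add(3, Mul(I, Pow(362, Rational(1, 2)))), -1)) = Mul(529, Pow(Add(3, Mul(I, Pow(362, Rational(1, 2)))), -1))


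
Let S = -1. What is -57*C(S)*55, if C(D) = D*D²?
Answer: 3135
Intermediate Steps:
C(D) = D³
-57*C(S)*55 = -57*(-1)³*55 = -57*(-1)*55 = 57*55 = 3135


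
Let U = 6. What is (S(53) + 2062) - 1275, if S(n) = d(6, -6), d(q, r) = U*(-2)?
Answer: 775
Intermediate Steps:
d(q, r) = -12 (d(q, r) = 6*(-2) = -12)
S(n) = -12
(S(53) + 2062) - 1275 = (-12 + 2062) - 1275 = 2050 - 1275 = 775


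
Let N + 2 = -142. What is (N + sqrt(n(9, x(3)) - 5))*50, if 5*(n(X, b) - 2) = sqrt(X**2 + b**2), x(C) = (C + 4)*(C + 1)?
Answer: -7200 + 10*sqrt(-75 + 5*sqrt(865)) ≈ -7115.1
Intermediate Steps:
N = -144 (N = -2 - 142 = -144)
x(C) = (1 + C)*(4 + C) (x(C) = (4 + C)*(1 + C) = (1 + C)*(4 + C))
n(X, b) = 2 + sqrt(X**2 + b**2)/5
(N + sqrt(n(9, x(3)) - 5))*50 = (-144 + sqrt((2 + sqrt(9**2 + (4 + 3**2 + 5*3)**2)/5) - 5))*50 = (-144 + sqrt((2 + sqrt(81 + (4 + 9 + 15)**2)/5) - 5))*50 = (-144 + sqrt((2 + sqrt(81 + 28**2)/5) - 5))*50 = (-144 + sqrt((2 + sqrt(81 + 784)/5) - 5))*50 = (-144 + sqrt((2 + sqrt(865)/5) - 5))*50 = (-144 + sqrt(-3 + sqrt(865)/5))*50 = -7200 + 50*sqrt(-3 + sqrt(865)/5)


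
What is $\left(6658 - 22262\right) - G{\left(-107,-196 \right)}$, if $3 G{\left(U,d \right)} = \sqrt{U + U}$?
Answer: $-15604 - \frac{i \sqrt{214}}{3} \approx -15604.0 - 4.8762 i$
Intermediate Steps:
$G{\left(U,d \right)} = \frac{\sqrt{2} \sqrt{U}}{3}$ ($G{\left(U,d \right)} = \frac{\sqrt{U + U}}{3} = \frac{\sqrt{2 U}}{3} = \frac{\sqrt{2} \sqrt{U}}{3}$)
$\left(6658 - 22262\right) - G{\left(-107,-196 \right)} = \left(6658 - 22262\right) - \frac{\sqrt{2} \sqrt{-107}}{3} = -15604 - \frac{\sqrt{2} i \sqrt{107}}{3} = -15604 - \frac{i \sqrt{214}}{3}$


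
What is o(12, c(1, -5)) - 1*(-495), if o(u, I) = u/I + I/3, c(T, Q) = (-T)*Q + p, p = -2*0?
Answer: 7486/15 ≈ 499.07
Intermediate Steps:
p = 0
c(T, Q) = -Q*T (c(T, Q) = (-T)*Q + 0 = -Q*T + 0 = -Q*T)
o(u, I) = I/3 + u/I (o(u, I) = u/I + I*(⅓) = u/I + I/3 = I/3 + u/I)
o(12, c(1, -5)) - 1*(-495) = ((-1*(-5)*1)/3 + 12/((-1*(-5)*1))) - 1*(-495) = ((⅓)*5 + 12/5) + 495 = (5/3 + 12*(⅕)) + 495 = (5/3 + 12/5) + 495 = 61/15 + 495 = 7486/15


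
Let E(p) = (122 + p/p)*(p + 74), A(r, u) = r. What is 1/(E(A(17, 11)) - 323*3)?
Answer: 1/10224 ≈ 9.7809e-5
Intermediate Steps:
E(p) = 9102 + 123*p (E(p) = (122 + 1)*(74 + p) = 123*(74 + p) = 9102 + 123*p)
1/(E(A(17, 11)) - 323*3) = 1/((9102 + 123*17) - 323*3) = 1/((9102 + 2091) - 969) = 1/(11193 - 969) = 1/10224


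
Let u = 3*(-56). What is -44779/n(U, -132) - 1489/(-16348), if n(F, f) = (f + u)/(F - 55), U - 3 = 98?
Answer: 8418653233/1226100 ≈ 6866.2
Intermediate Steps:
U = 101 (U = 3 + 98 = 101)
u = -168
n(F, f) = (-168 + f)/(-55 + F) (n(F, f) = (f - 168)/(F - 55) = (-168 + f)/(-55 + F))
-44779/n(U, -132) - 1489/(-16348) = -44779*(-55 + 101)/(-168 - 132) - 1489/(-16348) = -44779/(-300/46) - 1489*(-1/16348) = -44779/((1/46)*(-300)) + 1489/16348 = -44779/(-150/23) + 1489/16348 = -44779*(-23/150) + 1489/16348 = 1029917/150 + 1489/16348 = 8418653233/1226100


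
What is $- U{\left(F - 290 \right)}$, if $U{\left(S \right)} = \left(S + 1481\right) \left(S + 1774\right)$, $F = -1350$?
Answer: $21306$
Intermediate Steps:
$U{\left(S \right)} = \left(1481 + S\right) \left(1774 + S\right)$
$- U{\left(F - 290 \right)} = - (2627294 + \left(-1350 - 290\right)^{2} + 3255 \left(-1350 - 290\right)) = - (2627294 + \left(-1640\right)^{2} + 3255 \left(-1640\right)) = - (2627294 + 2689600 - 5338200) = \left(-1\right) \left(-21306\right) = 21306$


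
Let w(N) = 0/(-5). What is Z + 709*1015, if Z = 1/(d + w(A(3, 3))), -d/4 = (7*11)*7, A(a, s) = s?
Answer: 1551533059/2156 ≈ 7.1964e+5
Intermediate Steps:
d = -2156 (d = -4*7*11*7 = -308*7 = -4*539 = -2156)
w(N) = 0 (w(N) = 0*(-⅕) = 0)
Z = -1/2156 (Z = 1/(-2156 + 0) = 1/(-2156) = -1/2156 ≈ -0.00046382)
Z + 709*1015 = -1/2156 + 709*1015 = -1/2156 + 719635 = 1551533059/2156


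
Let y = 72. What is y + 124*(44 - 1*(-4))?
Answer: 6024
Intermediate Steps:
y + 124*(44 - 1*(-4)) = 72 + 124*(44 - 1*(-4)) = 72 + 124*(44 + 4) = 72 + 124*48 = 72 + 5952 = 6024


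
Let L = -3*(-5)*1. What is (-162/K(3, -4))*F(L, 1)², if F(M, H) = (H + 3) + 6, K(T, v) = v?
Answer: 4050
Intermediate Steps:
L = 15 (L = 15*1 = 15)
F(M, H) = 9 + H (F(M, H) = (3 + H) + 6 = 9 + H)
(-162/K(3, -4))*F(L, 1)² = (-162/(-4))*(9 + 1)² = -162*(-¼)*10² = (81/2)*100 = 4050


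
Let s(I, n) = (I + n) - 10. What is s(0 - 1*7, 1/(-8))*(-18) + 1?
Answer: 1237/4 ≈ 309.25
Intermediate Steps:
s(I, n) = -10 + I + n
s(0 - 1*7, 1/(-8))*(-18) + 1 = (-10 + (0 - 1*7) + 1/(-8))*(-18) + 1 = (-10 + (0 - 7) - 1/8)*(-18) + 1 = (-10 - 7 - 1/8)*(-18) + 1 = -137/8*(-18) + 1 = 1233/4 + 1 = 1237/4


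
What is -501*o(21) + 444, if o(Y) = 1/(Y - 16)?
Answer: 1719/5 ≈ 343.80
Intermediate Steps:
o(Y) = 1/(-16 + Y)
-501*o(21) + 444 = -501/(-16 + 21) + 444 = -501/5 + 444 = 1719/5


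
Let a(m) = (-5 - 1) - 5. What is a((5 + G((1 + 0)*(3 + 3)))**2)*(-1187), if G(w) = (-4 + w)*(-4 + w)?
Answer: 13057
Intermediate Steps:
G(w) = (-4 + w)**2
a(m) = -11 (a(m) = -6 - 5 = -11)
a((5 + G((1 + 0)*(3 + 3)))**2)*(-1187) = -11*(-1187) = 13057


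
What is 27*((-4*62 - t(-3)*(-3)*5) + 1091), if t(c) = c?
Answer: 21546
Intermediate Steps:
27*((-4*62 - t(-3)*(-3)*5) + 1091) = 27*((-4*62 - (-3*(-3))*5) + 1091) = 27*((-248 - 9*5) + 1091) = 27*((-248 - 1*45) + 1091) = 27*((-248 - 45) + 1091) = 27*(-293 + 1091) = 27*798 = 21546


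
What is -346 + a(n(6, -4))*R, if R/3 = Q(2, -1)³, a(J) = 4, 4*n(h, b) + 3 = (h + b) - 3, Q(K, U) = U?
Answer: -358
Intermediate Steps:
n(h, b) = -3/2 + b/4 + h/4 (n(h, b) = -¾ + ((h + b) - 3)/4 = -¾ + ((b + h) - 3)/4 = -¾ + (-3 + b + h)/4 = -¾ + (-¾ + b/4 + h/4) = -3/2 + b/4 + h/4)
R = -3 (R = 3*(-1)³ = 3*(-1) = -3)
-346 + a(n(6, -4))*R = -346 + 4*(-3) = -346 - 12 = -358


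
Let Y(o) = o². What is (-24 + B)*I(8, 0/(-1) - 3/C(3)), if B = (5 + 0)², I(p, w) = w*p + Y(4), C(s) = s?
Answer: 8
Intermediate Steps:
I(p, w) = 16 + p*w (I(p, w) = w*p + 4² = p*w + 16 = 16 + p*w)
B = 25 (B = 5² = 25)
(-24 + B)*I(8, 0/(-1) - 3/C(3)) = (-24 + 25)*(16 + 8*(0/(-1) - 3/3)) = 1*(16 + 8*(0*(-1) - 3*⅓)) = 1*(16 + 8*(0 - 1)) = 1*(16 + 8*(-1)) = 1*(16 - 8) = 1*8 = 8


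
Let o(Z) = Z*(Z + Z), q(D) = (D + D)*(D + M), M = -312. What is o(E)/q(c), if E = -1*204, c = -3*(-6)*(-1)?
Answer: 1156/165 ≈ 7.0061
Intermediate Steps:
c = -18 (c = 18*(-1) = -18)
q(D) = 2*D*(-312 + D) (q(D) = (D + D)*(D - 312) = (2*D)*(-312 + D) = 2*D*(-312 + D))
E = -204
o(Z) = 2*Z² (o(Z) = Z*(2*Z) = 2*Z²)
o(E)/q(c) = (2*(-204)²)/((2*(-18)*(-312 - 18))) = (2*41616)/((2*(-18)*(-330))) = 83232/11880 = 83232*(1/11880) = 1156/165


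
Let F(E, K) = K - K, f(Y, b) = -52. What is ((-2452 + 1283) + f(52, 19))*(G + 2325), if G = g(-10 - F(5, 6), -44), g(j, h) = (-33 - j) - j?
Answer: -2822952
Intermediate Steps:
F(E, K) = 0
g(j, h) = -33 - 2*j
G = -13 (G = -33 - 2*(-10 - 1*0) = -33 - 2*(-10 + 0) = -33 - 2*(-10) = -33 + 20 = -13)
((-2452 + 1283) + f(52, 19))*(G + 2325) = ((-2452 + 1283) - 52)*(-13 + 2325) = (-1169 - 52)*2312 = -1221*2312 = -2822952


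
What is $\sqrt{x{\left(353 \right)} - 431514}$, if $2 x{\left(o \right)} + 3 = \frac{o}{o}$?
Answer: $i \sqrt{431515} \approx 656.9 i$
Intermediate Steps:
$x{\left(o \right)} = -1$ ($x{\left(o \right)} = - \frac{3}{2} + \frac{o \frac{1}{o}}{2} = - \frac{3}{2} + \frac{1}{2} \cdot 1 = - \frac{3}{2} + \frac{1}{2} = -1$)
$\sqrt{x{\left(353 \right)} - 431514} = \sqrt{-1 - 431514} = \sqrt{-431515} = i \sqrt{431515}$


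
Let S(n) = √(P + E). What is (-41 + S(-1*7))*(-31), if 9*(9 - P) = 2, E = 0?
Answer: 1271 - 31*√79/3 ≈ 1179.2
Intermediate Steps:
P = 79/9 (P = 9 - ⅑*2 = 9 - 2/9 = 79/9 ≈ 8.7778)
S(n) = √79/3 (S(n) = √(79/9 + 0) = √(79/9) = √79/3)
(-41 + S(-1*7))*(-31) = (-41 + √79/3)*(-31) = 1271 - 31*√79/3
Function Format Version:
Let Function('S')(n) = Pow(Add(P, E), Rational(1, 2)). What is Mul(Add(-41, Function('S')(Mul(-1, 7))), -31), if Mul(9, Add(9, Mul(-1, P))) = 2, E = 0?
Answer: Add(1271, Mul(Rational(-31, 3), Pow(79, Rational(1, 2)))) ≈ 1179.2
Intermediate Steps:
P = Rational(79, 9) (P = Add(9, Mul(Rational(-1, 9), 2)) = Add(9, Rational(-2, 9)) = Rational(79, 9) ≈ 8.7778)
Function('S')(n) = Mul(Rational(1, 3), Pow(79, Rational(1, 2))) (Function('S')(n) = Pow(Add(Rational(79, 9), 0), Rational(1, 2)) = Pow(Rational(79, 9), Rational(1, 2)) = Mul(Rational(1, 3), Pow(79, Rational(1, 2))))
Mul(Add(-41, Function('S')(Mul(-1, 7))), -31) = Mul(Add(-41, Mul(Rational(1, 3), Pow(79, Rational(1, 2)))), -31) = Add(1271, Mul(Rational(-31, 3), Pow(79, Rational(1, 2))))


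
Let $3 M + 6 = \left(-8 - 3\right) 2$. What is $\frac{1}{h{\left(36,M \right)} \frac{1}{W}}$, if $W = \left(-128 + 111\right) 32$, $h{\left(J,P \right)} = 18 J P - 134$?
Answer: $\frac{272}{3091} \approx 0.087997$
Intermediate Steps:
$M = - \frac{28}{3}$ ($M = -2 + \frac{\left(-8 - 3\right) 2}{3} = -2 + \frac{\left(-11\right) 2}{3} = -2 + \frac{1}{3} \left(-22\right) = -2 - \frac{22}{3} = - \frac{28}{3} \approx -9.3333$)
$h{\left(J,P \right)} = -134 + 18 J P$ ($h{\left(J,P \right)} = 18 J P - 134 = -134 + 18 J P$)
$W = -544$ ($W = \left(-17\right) 32 = -544$)
$\frac{1}{h{\left(36,M \right)} \frac{1}{W}} = \frac{1}{\left(-134 + 18 \cdot 36 \left(- \frac{28}{3}\right)\right) \frac{1}{-544}} = \frac{1}{\left(-134 - 6048\right) \left(- \frac{1}{544}\right)} = \frac{1}{\left(-6182\right) \left(- \frac{1}{544}\right)} = \frac{1}{\frac{3091}{272}} = \frac{272}{3091}$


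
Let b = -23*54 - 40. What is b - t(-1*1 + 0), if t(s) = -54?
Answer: -1228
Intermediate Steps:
b = -1282 (b = -1242 - 40 = -1282)
b - t(-1*1 + 0) = -1282 - 1*(-54) = -1282 + 54 = -1228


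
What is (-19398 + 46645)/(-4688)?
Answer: -27247/4688 ≈ -5.8121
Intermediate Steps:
(-19398 + 46645)/(-4688) = 27247*(-1/4688) = -27247/4688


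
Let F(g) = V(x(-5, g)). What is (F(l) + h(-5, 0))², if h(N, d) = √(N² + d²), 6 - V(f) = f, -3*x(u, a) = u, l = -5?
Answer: 784/9 ≈ 87.111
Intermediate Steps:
x(u, a) = -u/3
V(f) = 6 - f
F(g) = 13/3 (F(g) = 6 - (-1)*(-5)/3 = 6 - 1*5/3 = 6 - 5/3 = 13/3)
(F(l) + h(-5, 0))² = (13/3 + √((-5)² + 0²))² = (13/3 + √(25 + 0))² = (13/3 + √25)² = (13/3 + 5)² = (28/3)² = 784/9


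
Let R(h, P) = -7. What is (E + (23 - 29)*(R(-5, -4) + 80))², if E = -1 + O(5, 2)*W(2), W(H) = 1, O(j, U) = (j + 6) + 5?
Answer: 178929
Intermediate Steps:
O(j, U) = 11 + j (O(j, U) = (6 + j) + 5 = 11 + j)
E = 15 (E = -1 + (11 + 5)*1 = -1 + 16*1 = -1 + 16 = 15)
(E + (23 - 29)*(R(-5, -4) + 80))² = (15 + (23 - 29)*(-7 + 80))² = (15 - 6*73)² = (15 - 438)² = (-423)² = 178929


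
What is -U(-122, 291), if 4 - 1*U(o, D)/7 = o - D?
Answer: -2919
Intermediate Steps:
U(o, D) = 28 - 7*o + 7*D (U(o, D) = 28 - 7*(o - D) = 28 + (-7*o + 7*D) = 28 - 7*o + 7*D)
-U(-122, 291) = -(28 - 7*(-122) + 7*291) = -(28 + 854 + 2037) = -1*2919 = -2919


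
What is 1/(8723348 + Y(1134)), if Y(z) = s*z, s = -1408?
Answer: 1/7126676 ≈ 1.4032e-7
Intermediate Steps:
Y(z) = -1408*z
1/(8723348 + Y(1134)) = 1/(8723348 - 1408*1134) = 1/(8723348 - 1596672) = 1/7126676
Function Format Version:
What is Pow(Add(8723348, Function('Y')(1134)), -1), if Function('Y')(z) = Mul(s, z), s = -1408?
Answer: Rational(1, 7126676) ≈ 1.4032e-7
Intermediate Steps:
Function('Y')(z) = Mul(-1408, z)
Pow(Add(8723348, Function('Y')(1134)), -1) = Pow(Add(8723348, Mul(-1408, 1134)), -1) = Pow(Add(8723348, -1596672), -1) = Pow(7126676, -1) = Rational(1, 7126676)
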